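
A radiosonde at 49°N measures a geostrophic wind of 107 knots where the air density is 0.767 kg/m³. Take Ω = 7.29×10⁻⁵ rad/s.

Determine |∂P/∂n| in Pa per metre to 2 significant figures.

Coriolis parameter at 49°N:
f = 2Ω sin φ = 2 × 7.29×10⁻⁵ × sin 49° = 1.10×10⁻⁴ s⁻¹
Wind speed in SI: 107 knots = 55.0 m/s
Geostrophic balance rearranged: |∂P/∂n| = f ρ V_g
|∂P/∂n| = 1.10×10⁻⁴ × 0.767 × 55.0 = 4.65×10⁻³ Pa/m

4.6×10⁻³ Pa/m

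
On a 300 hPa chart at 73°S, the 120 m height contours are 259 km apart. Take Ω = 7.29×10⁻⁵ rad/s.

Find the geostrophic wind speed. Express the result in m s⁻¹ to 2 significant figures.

33 m s⁻¹

Coriolis parameter at 73°S:
f = 2Ω sin φ = 2 × 7.29×10⁻⁵ × sin 73° = 1.39×10⁻⁴ s⁻¹
Height gradient: |∂Z/∂n| = 120 m / 259000 m = 4.63×10⁻⁴
On a pressure surface, geostrophic balance gives V_g = (g/f)|∂Z/∂n|:
V_g = 9.81 × 4.63×10⁻⁴ / 1.39×10⁻⁴ = 32.6 m/s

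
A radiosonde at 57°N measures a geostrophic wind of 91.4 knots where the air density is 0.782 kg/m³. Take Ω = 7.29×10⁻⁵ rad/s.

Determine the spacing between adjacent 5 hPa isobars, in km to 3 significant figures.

111 km

Coriolis parameter at 57°N:
f = 2Ω sin φ = 2 × 7.29×10⁻⁵ × sin 57° = 1.22×10⁻⁴ s⁻¹
Wind speed in SI: 91.4 knots = 47.0 m/s
Geostrophic balance rearranged: |∂P/∂n| = f ρ V_g
|∂P/∂n| = 1.22×10⁻⁴ × 0.782 × 47.0 = 4.50×10⁻³ Pa/m
Isobar spacing: Δn = ΔP/|∂P/∂n| = 500 Pa / 4.50×10⁻³ Pa/m = 111206 m ≈ 111 km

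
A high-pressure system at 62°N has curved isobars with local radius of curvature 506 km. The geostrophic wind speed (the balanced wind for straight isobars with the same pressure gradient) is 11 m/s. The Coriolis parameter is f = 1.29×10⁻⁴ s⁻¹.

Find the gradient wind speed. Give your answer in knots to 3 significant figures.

Around a high, pressure-gradient force acts outward with centrifugal, so Coriolis balances both:
fV = (1/ρ)|∂P/∂n| + V²/R  →  V² − fR·V + fR·V_g = 0
With fR = 1.29×10⁻⁴ × 506×10³ m = 65.3 m/s:
V = [fR − √((fR)² − 4 fR V_g)]/2 = [65.3 − √(65.3² − 4×65.3×11)]/2 = 14 m/s
Supergeostrophic (V > V_g = 11 m/s), as expected around a high.
Converting: 14 m/s × 1.944 = 27.2 knots

27.2 knots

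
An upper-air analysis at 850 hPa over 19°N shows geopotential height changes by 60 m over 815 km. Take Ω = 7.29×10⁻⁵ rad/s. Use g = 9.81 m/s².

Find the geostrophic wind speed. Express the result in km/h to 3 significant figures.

Coriolis parameter at 19°N:
f = 2Ω sin φ = 2 × 7.29×10⁻⁵ × sin 19° = 4.75×10⁻⁵ s⁻¹
Height gradient: |∂Z/∂n| = 60 m / 815000 m = 7.36×10⁻⁵
On a pressure surface, geostrophic balance gives V_g = (g/f)|∂Z/∂n|:
V_g = 9.81 × 7.36×10⁻⁵ / 4.75×10⁻⁵ = 15.2 m/s
Converting: 15.2 m/s × 3.6 = 54.8 km/h

54.8 km/h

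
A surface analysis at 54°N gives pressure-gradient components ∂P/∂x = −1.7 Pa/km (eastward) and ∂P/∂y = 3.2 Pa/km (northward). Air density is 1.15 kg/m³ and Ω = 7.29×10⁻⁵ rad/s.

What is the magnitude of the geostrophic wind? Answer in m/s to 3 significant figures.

Coriolis parameter at 54°N:
f = 2Ω sin φ = 2 × 7.29×10⁻⁵ × sin 54° = 1.18×10⁻⁴ s⁻¹
Component geostrophic relations (x east, y north):
u_g = −(1/(fρ)) ∂P/∂y,  v_g = (1/(fρ)) ∂P/∂x
u_g = −(3.2×10⁻³)/(1.18×10⁻⁴ × 1.15) = −23.6 m/s;  v_g = (−1.7×10⁻³)/(1.18×10⁻⁴ × 1.15) = −12.5 m/s
|V_g| = √(u_g² + v_g²) = 26.7 m/s

26.7 m/s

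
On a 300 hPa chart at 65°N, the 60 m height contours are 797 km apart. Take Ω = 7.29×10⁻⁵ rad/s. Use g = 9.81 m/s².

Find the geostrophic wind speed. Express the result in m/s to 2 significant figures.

5.6 m/s

Coriolis parameter at 65°N:
f = 2Ω sin φ = 2 × 7.29×10⁻⁵ × sin 65° = 1.32×10⁻⁴ s⁻¹
Height gradient: |∂Z/∂n| = 60 m / 797000 m = 7.53×10⁻⁵
On a pressure surface, geostrophic balance gives V_g = (g/f)|∂Z/∂n|:
V_g = 9.81 × 7.53×10⁻⁵ / 1.32×10⁻⁴ = 5.59 m/s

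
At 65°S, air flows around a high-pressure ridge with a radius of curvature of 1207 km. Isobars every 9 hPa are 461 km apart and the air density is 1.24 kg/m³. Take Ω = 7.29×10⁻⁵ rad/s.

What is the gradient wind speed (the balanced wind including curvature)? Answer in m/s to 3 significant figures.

Coriolis parameter at 65°S:
f = 2Ω sin φ = 2 × 7.29×10⁻⁵ × sin 65° = 1.32×10⁻⁴ s⁻¹
Pressure gradient: |∂P/∂n| = 900 Pa / 461000 m = 1.95×10⁻³ Pa/m
Geostrophic speed: V_g = |∂P/∂n|/(fρ) = 1.95×10⁻³/(1.32×10⁻⁴ × 1.24) = 11.9 m/s
Around a high, pressure-gradient force acts outward with centrifugal, so Coriolis balances both:
fV = (1/ρ)|∂P/∂n| + V²/R  →  V² − fR·V + fR·V_g = 0
With fR = 1.32×10⁻⁴ × 1207×10³ m = 159 m/s:
V = [fR − √((fR)² − 4 fR V_g)]/2 = [159 − √(159² − 4×159×11.9)]/2 = 13 m/s
Supergeostrophic (V > V_g = 11.9 m/s), as expected around a high.

13.0 m/s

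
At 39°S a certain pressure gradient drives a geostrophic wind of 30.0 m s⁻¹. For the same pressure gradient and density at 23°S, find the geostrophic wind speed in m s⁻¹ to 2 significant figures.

With the same pressure gradient and density, V_g ∝ 1/f ∝ 1/sin φ.
V₂ = V₁ · sin φ₁ / sin φ₂ = 30.0 × sin 39° / sin 23°
V₂ = 30.0 × 0.6293/0.3907 = 48 m s⁻¹

48 m s⁻¹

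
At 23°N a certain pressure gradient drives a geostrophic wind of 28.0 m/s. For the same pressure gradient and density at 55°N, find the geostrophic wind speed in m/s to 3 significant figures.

With the same pressure gradient and density, V_g ∝ 1/f ∝ 1/sin φ.
V₂ = V₁ · sin φ₁ / sin φ₂ = 28.0 × sin 23° / sin 55°
V₂ = 28.0 × 0.3907/0.8192 = 13.4 m/s

13.4 m/s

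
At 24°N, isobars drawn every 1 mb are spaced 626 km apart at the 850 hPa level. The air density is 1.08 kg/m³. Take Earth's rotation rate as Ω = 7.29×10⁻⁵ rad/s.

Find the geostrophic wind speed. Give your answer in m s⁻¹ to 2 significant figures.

2.5 m s⁻¹

Coriolis parameter at 24°N:
f = 2Ω sin φ = 2 × 7.29×10⁻⁵ × sin 24° = 5.93×10⁻⁵ s⁻¹
Pressure gradient: |∂P/∂n| = 100 Pa / 626000 m = 1.60×10⁻⁴ Pa/m
Geostrophic balance (pressure-gradient force = Coriolis force):
V_g = (1/(fρ)) |∂P/∂n| = 1.60×10⁻⁴ / (5.93×10⁻⁵ × 1.08) = 2.49 m/s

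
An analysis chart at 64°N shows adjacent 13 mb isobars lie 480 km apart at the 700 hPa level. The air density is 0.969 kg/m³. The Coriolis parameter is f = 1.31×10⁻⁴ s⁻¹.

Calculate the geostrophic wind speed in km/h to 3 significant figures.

76.8 km/h

Pressure gradient: |∂P/∂n| = 1300 Pa / 480000 m = 2.71×10⁻³ Pa/m
Geostrophic balance (pressure-gradient force = Coriolis force):
V_g = (1/(fρ)) |∂P/∂n| = 2.71×10⁻³ / (1.31×10⁻⁴ × 0.969) = 21.3 m/s
Converting: 21.3 m/s × 3.6 = 76.8 km/h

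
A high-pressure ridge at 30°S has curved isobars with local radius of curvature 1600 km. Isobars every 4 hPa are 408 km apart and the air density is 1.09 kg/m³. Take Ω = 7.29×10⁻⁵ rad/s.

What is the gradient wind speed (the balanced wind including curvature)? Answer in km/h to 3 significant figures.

Coriolis parameter at 30°S:
f = 2Ω sin φ = 2 × 7.29×10⁻⁵ × sin 30° = 7.29×10⁻⁵ s⁻¹
Pressure gradient: |∂P/∂n| = 400 Pa / 408000 m = 9.80×10⁻⁴ Pa/m
Geostrophic speed: V_g = |∂P/∂n|/(fρ) = 9.80×10⁻⁴/(7.29×10⁻⁵ × 1.09) = 12.3 m/s
Around a high, pressure-gradient force acts outward with centrifugal, so Coriolis balances both:
fV = (1/ρ)|∂P/∂n| + V²/R  →  V² − fR·V + fR·V_g = 0
With fR = 7.29×10⁻⁵ × 1600×10³ m = 117 m/s:
V = [fR − √((fR)² − 4 fR V_g)]/2 = [117 − √(117² − 4×117×12.3)]/2 = 14 m/s
Supergeostrophic (V > V_g = 12.3 m/s), as expected around a high.
Converting: 14 m/s × 3.6 = 50.5 km/h

50.5 km/h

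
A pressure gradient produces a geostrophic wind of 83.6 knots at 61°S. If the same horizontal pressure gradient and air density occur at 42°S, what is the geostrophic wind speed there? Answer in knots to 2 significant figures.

With the same pressure gradient and density, V_g ∝ 1/f ∝ 1/sin φ.
V₂ = V₁ · sin φ₁ / sin φ₂ = 83.6 × sin 61° / sin 42°
V₂ = 83.6 × 0.8746/0.6691 = 110 knots

110 knots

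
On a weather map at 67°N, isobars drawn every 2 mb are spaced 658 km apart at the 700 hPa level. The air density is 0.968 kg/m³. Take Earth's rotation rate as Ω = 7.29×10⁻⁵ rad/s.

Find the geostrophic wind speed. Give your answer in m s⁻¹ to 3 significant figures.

2.34 m s⁻¹

Coriolis parameter at 67°N:
f = 2Ω sin φ = 2 × 7.29×10⁻⁵ × sin 67° = 1.34×10⁻⁴ s⁻¹
Pressure gradient: |∂P/∂n| = 200 Pa / 658000 m = 3.04×10⁻⁴ Pa/m
Geostrophic balance (pressure-gradient force = Coriolis force):
V_g = (1/(fρ)) |∂P/∂n| = 3.04×10⁻⁴ / (1.34×10⁻⁴ × 0.968) = 2.34 m/s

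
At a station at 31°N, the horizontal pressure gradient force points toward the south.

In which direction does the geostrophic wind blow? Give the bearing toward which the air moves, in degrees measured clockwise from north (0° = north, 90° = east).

The pressure-gradient force points toward the south (bearing 180°).
Geostrophic balance: in the Northern Hemisphere the Coriolis force deflects motion to the right, so the geostrophic wind blows 90° to the right of the pressure-gradient force (low pressure on the left).
Rotating 180° by 90° clockwise gives 270° — the wind blows toward the west.

270°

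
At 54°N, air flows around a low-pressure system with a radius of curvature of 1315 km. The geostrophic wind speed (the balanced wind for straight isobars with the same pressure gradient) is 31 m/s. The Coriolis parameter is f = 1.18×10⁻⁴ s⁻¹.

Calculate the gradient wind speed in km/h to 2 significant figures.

95 km/h

Around a low, centrifugal force acts outward with Coriolis, so pressure-gradient force balances both:
(1/ρ)|∂P/∂n| = fV + V²/R  →  V² + fR·V − fR·V_g = 0
With fR = 1.18×10⁻⁴ × 1315×10³ m = 155 m/s:
V = [−fR + √((fR)² + 4 fR V_g)]/2 = [−155 + √(155² + 4×155×31)]/2 = 26.5 m/s
Subgeostrophic (V < V_g = 31 m/s), as expected around a low.
Converting: 26.5 m/s × 3.6 = 95 km/h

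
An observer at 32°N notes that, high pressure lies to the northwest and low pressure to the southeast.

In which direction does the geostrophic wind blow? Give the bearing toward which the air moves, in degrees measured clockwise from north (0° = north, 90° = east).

225°

The pressure-gradient force points toward the southeast (bearing 135°).
Geostrophic balance: in the Northern Hemisphere the Coriolis force deflects motion to the right, so the geostrophic wind blows 90° to the right of the pressure-gradient force (low pressure on the left).
Rotating 135° by 90° clockwise gives 225° — the wind blows toward the southwest.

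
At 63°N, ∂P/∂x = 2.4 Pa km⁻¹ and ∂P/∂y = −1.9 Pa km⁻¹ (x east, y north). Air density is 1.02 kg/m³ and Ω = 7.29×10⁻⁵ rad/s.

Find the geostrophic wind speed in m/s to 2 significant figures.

23 m/s

Coriolis parameter at 63°N:
f = 2Ω sin φ = 2 × 7.29×10⁻⁵ × sin 63° = 1.30×10⁻⁴ s⁻¹
Component geostrophic relations (x east, y north):
u_g = −(1/(fρ)) ∂P/∂y,  v_g = (1/(fρ)) ∂P/∂x
u_g = −(−1.9×10⁻³)/(1.30×10⁻⁴ × 1.02) = 14.3 m/s;  v_g = (2.4×10⁻³)/(1.30×10⁻⁴ × 1.02) = 18.1 m/s
|V_g| = √(u_g² + v_g²) = 23.1 m/s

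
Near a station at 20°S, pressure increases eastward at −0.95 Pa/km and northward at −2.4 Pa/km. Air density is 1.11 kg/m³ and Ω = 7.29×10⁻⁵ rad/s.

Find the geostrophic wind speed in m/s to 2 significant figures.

Coriolis parameter at 20°S:
f = 2Ω sin φ = 2 × 7.29×10⁻⁵ × sin 20° = 4.99×10⁻⁵ s⁻¹
In the Southern Hemisphere f is negative: f = −4.99×10⁻⁵ s⁻¹.
Component geostrophic relations (x east, y north):
u_g = −(1/(fρ)) ∂P/∂y,  v_g = (1/(fρ)) ∂P/∂x
u_g = −(−2.4×10⁻³)/(−4.99×10⁻⁵ × 1.11) = −43.4 m/s;  v_g = (−0.95×10⁻³)/(−4.99×10⁻⁵ × 1.11) = 17.2 m/s
|V_g| = √(u_g² + v_g²) = 46.6 m/s

47 m/s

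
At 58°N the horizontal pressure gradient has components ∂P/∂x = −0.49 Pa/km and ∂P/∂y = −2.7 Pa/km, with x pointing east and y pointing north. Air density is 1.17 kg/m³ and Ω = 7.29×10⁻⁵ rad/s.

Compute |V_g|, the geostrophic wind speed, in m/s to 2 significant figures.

19 m/s

Coriolis parameter at 58°N:
f = 2Ω sin φ = 2 × 7.29×10⁻⁵ × sin 58° = 1.24×10⁻⁴ s⁻¹
Component geostrophic relations (x east, y north):
u_g = −(1/(fρ)) ∂P/∂y,  v_g = (1/(fρ)) ∂P/∂x
u_g = −(−2.7×10⁻³)/(1.24×10⁻⁴ × 1.17) = 18.7 m/s;  v_g = (−0.49×10⁻³)/(1.24×10⁻⁴ × 1.17) = −3.39 m/s
|V_g| = √(u_g² + v_g²) = 19.0 m/s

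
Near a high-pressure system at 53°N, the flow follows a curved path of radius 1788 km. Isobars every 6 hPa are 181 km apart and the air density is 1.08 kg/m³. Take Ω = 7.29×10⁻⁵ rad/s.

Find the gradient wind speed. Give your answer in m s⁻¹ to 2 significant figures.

Coriolis parameter at 53°N:
f = 2Ω sin φ = 2 × 7.29×10⁻⁵ × sin 53° = 1.16×10⁻⁴ s⁻¹
Pressure gradient: |∂P/∂n| = 600 Pa / 181000 m = 3.31×10⁻³ Pa/m
Geostrophic speed: V_g = |∂P/∂n|/(fρ) = 3.31×10⁻³/(1.16×10⁻⁴ × 1.08) = 26.4 m/s
Around a high, pressure-gradient force acts outward with centrifugal, so Coriolis balances both:
fV = (1/ρ)|∂P/∂n| + V²/R  →  V² − fR·V + fR·V_g = 0
With fR = 1.16×10⁻⁴ × 1788×10³ m = 208 m/s:
V = [fR − √((fR)² − 4 fR V_g)]/2 = [208 − √(208² − 4×208×26.4)]/2 = 31 m/s
Supergeostrophic (V > V_g = 26.4 m/s), as expected around a high.

31 m s⁻¹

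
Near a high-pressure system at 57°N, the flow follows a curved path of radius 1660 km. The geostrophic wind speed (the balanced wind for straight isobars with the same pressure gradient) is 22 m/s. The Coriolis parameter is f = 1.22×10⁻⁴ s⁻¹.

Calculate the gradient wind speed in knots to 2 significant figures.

49 knots

Around a high, pressure-gradient force acts outward with centrifugal, so Coriolis balances both:
fV = (1/ρ)|∂P/∂n| + V²/R  →  V² − fR·V + fR·V_g = 0
With fR = 1.22×10⁻⁴ × 1660×10³ m = 203 m/s:
V = [fR − √((fR)² − 4 fR V_g)]/2 = [203 − √(203² − 4×203×22)]/2 = 25.1 m/s
Supergeostrophic (V > V_g = 22 m/s), as expected around a high.
Converting: 25.1 m/s × 1.944 = 49 knots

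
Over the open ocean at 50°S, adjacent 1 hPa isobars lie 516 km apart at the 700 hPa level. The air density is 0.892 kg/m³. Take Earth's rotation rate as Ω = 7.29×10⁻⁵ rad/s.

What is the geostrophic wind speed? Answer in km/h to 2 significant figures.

Coriolis parameter at 50°S:
f = 2Ω sin φ = 2 × 7.29×10⁻⁵ × sin 50° = 1.12×10⁻⁴ s⁻¹
Pressure gradient: |∂P/∂n| = 100 Pa / 516000 m = 1.94×10⁻⁴ Pa/m
Geostrophic balance (pressure-gradient force = Coriolis force):
V_g = (1/(fρ)) |∂P/∂n| = 1.94×10⁻⁴ / (1.12×10⁻⁴ × 0.892) = 1.95 m/s
Converting: 1.95 m/s × 3.6 = 7.0 km/h

7.0 km/h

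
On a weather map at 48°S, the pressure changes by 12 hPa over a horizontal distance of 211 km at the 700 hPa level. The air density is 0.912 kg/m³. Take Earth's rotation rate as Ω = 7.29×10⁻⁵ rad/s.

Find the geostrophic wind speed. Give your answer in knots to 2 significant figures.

110 knots

Coriolis parameter at 48°S:
f = 2Ω sin φ = 2 × 7.29×10⁻⁵ × sin 48° = 1.08×10⁻⁴ s⁻¹
Pressure gradient: |∂P/∂n| = 1200 Pa / 211000 m = 5.69×10⁻³ Pa/m
Geostrophic balance (pressure-gradient force = Coriolis force):
V_g = (1/(fρ)) |∂P/∂n| = 5.69×10⁻³ / (1.08×10⁻⁴ × 0.912) = 57.6 m/s
Converting: 57.6 m/s × 1.944 = 110 knots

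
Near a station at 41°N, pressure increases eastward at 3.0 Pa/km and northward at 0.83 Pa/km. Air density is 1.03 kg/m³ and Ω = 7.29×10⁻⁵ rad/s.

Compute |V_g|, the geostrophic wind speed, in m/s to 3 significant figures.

31.6 m/s

Coriolis parameter at 41°N:
f = 2Ω sin φ = 2 × 7.29×10⁻⁵ × sin 41° = 9.57×10⁻⁵ s⁻¹
Component geostrophic relations (x east, y north):
u_g = −(1/(fρ)) ∂P/∂y,  v_g = (1/(fρ)) ∂P/∂x
u_g = −(0.83×10⁻³)/(9.57×10⁻⁵ × 1.03) = −8.42 m/s;  v_g = (3.0×10⁻³)/(9.57×10⁻⁵ × 1.03) = 30.4 m/s
|V_g| = √(u_g² + v_g²) = 31.6 m/s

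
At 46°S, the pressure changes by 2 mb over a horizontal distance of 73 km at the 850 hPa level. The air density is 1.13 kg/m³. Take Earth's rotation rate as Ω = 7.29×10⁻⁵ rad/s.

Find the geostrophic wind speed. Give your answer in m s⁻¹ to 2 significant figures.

Coriolis parameter at 46°S:
f = 2Ω sin φ = 2 × 7.29×10⁻⁵ × sin 46° = 1.05×10⁻⁴ s⁻¹
Pressure gradient: |∂P/∂n| = 200 Pa / 73000 m = 2.74×10⁻³ Pa/m
Geostrophic balance (pressure-gradient force = Coriolis force):
V_g = (1/(fρ)) |∂P/∂n| = 2.74×10⁻³ / (1.05×10⁻⁴ × 1.13) = 23.1 m/s

23 m s⁻¹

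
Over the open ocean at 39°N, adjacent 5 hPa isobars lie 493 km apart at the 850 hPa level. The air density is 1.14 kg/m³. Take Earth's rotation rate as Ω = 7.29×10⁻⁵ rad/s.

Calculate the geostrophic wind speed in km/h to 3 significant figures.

34.9 km/h

Coriolis parameter at 39°N:
f = 2Ω sin φ = 2 × 7.29×10⁻⁵ × sin 39° = 9.18×10⁻⁵ s⁻¹
Pressure gradient: |∂P/∂n| = 500 Pa / 493000 m = 1.01×10⁻³ Pa/m
Geostrophic balance (pressure-gradient force = Coriolis force):
V_g = (1/(fρ)) |∂P/∂n| = 1.01×10⁻³ / (9.18×10⁻⁵ × 1.14) = 9.70 m/s
Converting: 9.70 m/s × 3.6 = 34.9 km/h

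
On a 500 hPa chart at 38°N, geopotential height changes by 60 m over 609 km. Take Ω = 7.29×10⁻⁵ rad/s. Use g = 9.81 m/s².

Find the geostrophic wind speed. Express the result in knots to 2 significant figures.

Coriolis parameter at 38°N:
f = 2Ω sin φ = 2 × 7.29×10⁻⁵ × sin 38° = 8.98×10⁻⁵ s⁻¹
Height gradient: |∂Z/∂n| = 60 m / 609000 m = 9.85×10⁻⁵
On a pressure surface, geostrophic balance gives V_g = (g/f)|∂Z/∂n|:
V_g = 9.81 × 9.85×10⁻⁵ / 8.98×10⁻⁵ = 10.8 m/s
Converting: 10.8 m/s × 1.944 = 21 knots

21 knots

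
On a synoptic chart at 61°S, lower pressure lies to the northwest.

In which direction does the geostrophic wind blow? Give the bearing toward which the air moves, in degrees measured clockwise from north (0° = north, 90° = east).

225°

The pressure-gradient force points toward the northwest (bearing 315°).
Geostrophic balance: in the Southern Hemisphere the Coriolis force deflects motion to the left, so the geostrophic wind blows 90° to the left of the pressure-gradient force (low pressure on the right).
Rotating 315° by 90° counterclockwise gives 225° — the wind blows toward the southwest.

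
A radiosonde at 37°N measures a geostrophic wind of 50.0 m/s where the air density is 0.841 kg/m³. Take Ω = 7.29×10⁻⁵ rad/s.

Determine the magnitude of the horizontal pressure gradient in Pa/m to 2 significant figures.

3.7×10⁻³ Pa/m

Coriolis parameter at 37°N:
f = 2Ω sin φ = 2 × 7.29×10⁻⁵ × sin 37° = 8.77×10⁻⁵ s⁻¹
Geostrophic balance rearranged: |∂P/∂n| = f ρ V_g
|∂P/∂n| = 8.77×10⁻⁵ × 0.841 × 50.0 = 3.69×10⁻³ Pa/m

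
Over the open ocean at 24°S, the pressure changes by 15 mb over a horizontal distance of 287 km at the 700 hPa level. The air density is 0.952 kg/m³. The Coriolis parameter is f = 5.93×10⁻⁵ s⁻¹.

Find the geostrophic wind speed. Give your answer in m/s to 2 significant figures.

93 m/s

Pressure gradient: |∂P/∂n| = 1500 Pa / 287000 m = 5.23×10⁻³ Pa/m
Geostrophic balance (pressure-gradient force = Coriolis force):
V_g = (1/(fρ)) |∂P/∂n| = 5.23×10⁻³ / (5.93×10⁻⁵ × 0.952) = 92.6 m/s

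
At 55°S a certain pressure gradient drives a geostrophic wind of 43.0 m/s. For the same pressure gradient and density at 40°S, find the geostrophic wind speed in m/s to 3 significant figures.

54.8 m/s

With the same pressure gradient and density, V_g ∝ 1/f ∝ 1/sin φ.
V₂ = V₁ · sin φ₁ / sin φ₂ = 43.0 × sin 55° / sin 40°
V₂ = 43.0 × 0.8192/0.6428 = 54.8 m/s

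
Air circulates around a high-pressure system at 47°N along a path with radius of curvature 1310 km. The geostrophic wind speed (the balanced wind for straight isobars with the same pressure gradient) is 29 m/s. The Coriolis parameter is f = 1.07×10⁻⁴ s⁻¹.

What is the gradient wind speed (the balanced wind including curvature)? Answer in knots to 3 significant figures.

Around a high, pressure-gradient force acts outward with centrifugal, so Coriolis balances both:
fV = (1/ρ)|∂P/∂n| + V²/R  →  V² − fR·V + fR·V_g = 0
With fR = 1.07×10⁻⁴ × 1310×10³ m = 140 m/s:
V = [fR − √((fR)² − 4 fR V_g)]/2 = [140 − √(140² − 4×140×29)]/2 = 41 m/s
Supergeostrophic (V > V_g = 29 m/s), as expected around a high.
Converting: 41 m/s × 1.944 = 79.7 knots

79.7 knots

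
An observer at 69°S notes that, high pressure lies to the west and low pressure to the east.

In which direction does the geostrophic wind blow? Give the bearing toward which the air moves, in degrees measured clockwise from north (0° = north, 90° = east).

The pressure-gradient force points toward the east (bearing 090°).
Geostrophic balance: in the Southern Hemisphere the Coriolis force deflects motion to the left, so the geostrophic wind blows 90° to the left of the pressure-gradient force (low pressure on the right).
Rotating 090° by 90° counterclockwise gives 000° — the wind blows toward the north.

000°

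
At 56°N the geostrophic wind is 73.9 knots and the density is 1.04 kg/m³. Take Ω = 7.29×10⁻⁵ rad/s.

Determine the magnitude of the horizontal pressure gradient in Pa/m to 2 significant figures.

Coriolis parameter at 56°N:
f = 2Ω sin φ = 2 × 7.29×10⁻⁵ × sin 56° = 1.21×10⁻⁴ s⁻¹
Wind speed in SI: 73.9 knots = 38.0 m/s
Geostrophic balance rearranged: |∂P/∂n| = f ρ V_g
|∂P/∂n| = 1.21×10⁻⁴ × 1.04 × 38.0 = 4.78×10⁻³ Pa/m

4.8×10⁻³ Pa/m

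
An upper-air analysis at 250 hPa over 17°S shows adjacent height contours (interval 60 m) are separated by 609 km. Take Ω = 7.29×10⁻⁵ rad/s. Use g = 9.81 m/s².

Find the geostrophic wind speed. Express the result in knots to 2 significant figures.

Coriolis parameter at 17°S:
f = 2Ω sin φ = 2 × 7.29×10⁻⁵ × sin 17° = 4.26×10⁻⁵ s⁻¹
Height gradient: |∂Z/∂n| = 60 m / 609000 m = 9.85×10⁻⁵
On a pressure surface, geostrophic balance gives V_g = (g/f)|∂Z/∂n|:
V_g = 9.81 × 9.85×10⁻⁵ / 4.26×10⁻⁵ = 22.7 m/s
Converting: 22.7 m/s × 1.944 = 44 knots

44 knots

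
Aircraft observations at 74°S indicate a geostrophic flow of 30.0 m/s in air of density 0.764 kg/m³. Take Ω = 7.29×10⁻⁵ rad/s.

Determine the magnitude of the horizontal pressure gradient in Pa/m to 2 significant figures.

Coriolis parameter at 74°S:
f = 2Ω sin φ = 2 × 7.29×10⁻⁵ × sin 74° = 1.40×10⁻⁴ s⁻¹
Geostrophic balance rearranged: |∂P/∂n| = f ρ V_g
|∂P/∂n| = 1.40×10⁻⁴ × 0.764 × 30.0 = 3.21×10⁻³ Pa/m

3.2×10⁻³ Pa/m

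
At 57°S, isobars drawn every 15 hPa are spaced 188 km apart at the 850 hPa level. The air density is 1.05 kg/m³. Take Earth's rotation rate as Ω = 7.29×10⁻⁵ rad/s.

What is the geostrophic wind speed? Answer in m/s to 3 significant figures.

62.1 m/s

Coriolis parameter at 57°S:
f = 2Ω sin φ = 2 × 7.29×10⁻⁵ × sin 57° = 1.22×10⁻⁴ s⁻¹
Pressure gradient: |∂P/∂n| = 1500 Pa / 188000 m = 7.98×10⁻³ Pa/m
Geostrophic balance (pressure-gradient force = Coriolis force):
V_g = (1/(fρ)) |∂P/∂n| = 7.98×10⁻³ / (1.22×10⁻⁴ × 1.05) = 62.1 m/s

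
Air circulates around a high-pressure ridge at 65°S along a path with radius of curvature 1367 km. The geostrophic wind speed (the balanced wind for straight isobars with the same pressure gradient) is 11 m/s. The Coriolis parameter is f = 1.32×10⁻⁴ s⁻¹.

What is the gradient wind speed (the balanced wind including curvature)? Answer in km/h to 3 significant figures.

Around a high, pressure-gradient force acts outward with centrifugal, so Coriolis balances both:
fV = (1/ρ)|∂P/∂n| + V²/R  →  V² − fR·V + fR·V_g = 0
With fR = 1.32×10⁻⁴ × 1367×10³ m = 180 m/s:
V = [fR − √((fR)² − 4 fR V_g)]/2 = [180 − √(180² − 4×180×11)]/2 = 11.8 m/s
Supergeostrophic (V > V_g = 11 m/s), as expected around a high.
Converting: 11.8 m/s × 3.6 = 42.4 km/h

42.4 km/h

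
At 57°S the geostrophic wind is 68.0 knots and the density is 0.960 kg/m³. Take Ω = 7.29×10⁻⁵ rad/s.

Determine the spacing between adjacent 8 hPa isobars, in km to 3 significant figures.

Coriolis parameter at 57°S:
f = 2Ω sin φ = 2 × 7.29×10⁻⁵ × sin 57° = 1.22×10⁻⁴ s⁻¹
Wind speed in SI: 68.0 knots = 35.0 m/s
Geostrophic balance rearranged: |∂P/∂n| = f ρ V_g
|∂P/∂n| = 1.22×10⁻⁴ × 0.960 × 35.0 = 4.11×10⁻³ Pa/m
Isobar spacing: Δn = ΔP/|∂P/∂n| = 800 Pa / 4.11×10⁻³ Pa/m = 194815 m ≈ 195 km

195 km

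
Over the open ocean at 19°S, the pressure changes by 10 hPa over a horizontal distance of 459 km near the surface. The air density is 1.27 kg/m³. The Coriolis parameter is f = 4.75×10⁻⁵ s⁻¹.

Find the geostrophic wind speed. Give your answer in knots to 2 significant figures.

70 knots

Pressure gradient: |∂P/∂n| = 1000 Pa / 459000 m = 2.18×10⁻³ Pa/m
Geostrophic balance (pressure-gradient force = Coriolis force):
V_g = (1/(fρ)) |∂P/∂n| = 2.18×10⁻³ / (4.75×10⁻⁵ × 1.27) = 36.1 m/s
Converting: 36.1 m/s × 1.944 = 70 knots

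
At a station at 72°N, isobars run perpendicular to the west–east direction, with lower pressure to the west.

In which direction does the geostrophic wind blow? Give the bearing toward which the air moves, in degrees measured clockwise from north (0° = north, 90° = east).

000°

The pressure-gradient force points toward the west (bearing 270°).
Geostrophic balance: in the Northern Hemisphere the Coriolis force deflects motion to the right, so the geostrophic wind blows 90° to the right of the pressure-gradient force (low pressure on the left).
Rotating 270° by 90° clockwise gives 000° — the wind blows toward the north.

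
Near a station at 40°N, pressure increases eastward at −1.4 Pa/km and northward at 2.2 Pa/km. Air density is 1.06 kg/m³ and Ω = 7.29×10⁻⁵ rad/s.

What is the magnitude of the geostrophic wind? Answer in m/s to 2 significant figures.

Coriolis parameter at 40°N:
f = 2Ω sin φ = 2 × 7.29×10⁻⁵ × sin 40° = 9.37×10⁻⁵ s⁻¹
Component geostrophic relations (x east, y north):
u_g = −(1/(fρ)) ∂P/∂y,  v_g = (1/(fρ)) ∂P/∂x
u_g = −(2.2×10⁻³)/(9.37×10⁻⁵ × 1.06) = −22.1 m/s;  v_g = (−1.4×10⁻³)/(9.37×10⁻⁵ × 1.06) = −14.1 m/s
|V_g| = √(u_g² + v_g²) = 26.2 m/s

26 m/s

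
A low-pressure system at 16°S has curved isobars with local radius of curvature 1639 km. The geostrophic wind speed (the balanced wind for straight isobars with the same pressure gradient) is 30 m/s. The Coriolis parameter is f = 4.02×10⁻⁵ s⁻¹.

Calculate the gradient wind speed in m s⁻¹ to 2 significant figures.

22 m s⁻¹

Around a low, centrifugal force acts outward with Coriolis, so pressure-gradient force balances both:
(1/ρ)|∂P/∂n| = fV + V²/R  →  V² + fR·V − fR·V_g = 0
With fR = 4.02×10⁻⁵ × 1639×10³ m = 65.9 m/s:
V = [−fR + √((fR)² + 4 fR V_g)]/2 = [−65.9 + √(65.9² + 4×65.9×30)]/2 = 22.4 m/s
Subgeostrophic (V < V_g = 30 m/s), as expected around a low.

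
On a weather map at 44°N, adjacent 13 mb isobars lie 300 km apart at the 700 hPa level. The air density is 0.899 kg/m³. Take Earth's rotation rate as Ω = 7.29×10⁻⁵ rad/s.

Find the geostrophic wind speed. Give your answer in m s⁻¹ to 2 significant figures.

48 m s⁻¹

Coriolis parameter at 44°N:
f = 2Ω sin φ = 2 × 7.29×10⁻⁵ × sin 44° = 1.01×10⁻⁴ s⁻¹
Pressure gradient: |∂P/∂n| = 1300 Pa / 300000 m = 4.33×10⁻³ Pa/m
Geostrophic balance (pressure-gradient force = Coriolis force):
V_g = (1/(fρ)) |∂P/∂n| = 4.33×10⁻³ / (1.01×10⁻⁴ × 0.899) = 47.6 m/s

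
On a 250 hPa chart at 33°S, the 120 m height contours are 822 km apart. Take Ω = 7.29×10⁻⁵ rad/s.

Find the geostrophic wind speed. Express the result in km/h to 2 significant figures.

65 km/h

Coriolis parameter at 33°S:
f = 2Ω sin φ = 2 × 7.29×10⁻⁵ × sin 33° = 7.94×10⁻⁵ s⁻¹
Height gradient: |∂Z/∂n| = 120 m / 822000 m = 1.46×10⁻⁴
On a pressure surface, geostrophic balance gives V_g = (g/f)|∂Z/∂n|:
V_g = 9.81 × 1.46×10⁻⁴ / 7.94×10⁻⁵ = 18.0 m/s
Converting: 18.0 m/s × 3.6 = 65 km/h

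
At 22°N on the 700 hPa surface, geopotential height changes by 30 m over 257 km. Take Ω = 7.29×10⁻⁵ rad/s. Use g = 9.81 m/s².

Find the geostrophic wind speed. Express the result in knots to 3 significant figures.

40.8 knots

Coriolis parameter at 22°N:
f = 2Ω sin φ = 2 × 7.29×10⁻⁵ × sin 22° = 5.46×10⁻⁵ s⁻¹
Height gradient: |∂Z/∂n| = 30 m / 257000 m = 1.17×10⁻⁴
On a pressure surface, geostrophic balance gives V_g = (g/f)|∂Z/∂n|:
V_g = 9.81 × 1.17×10⁻⁴ / 5.46×10⁻⁵ = 21.0 m/s
Converting: 21.0 m/s × 1.944 = 40.8 knots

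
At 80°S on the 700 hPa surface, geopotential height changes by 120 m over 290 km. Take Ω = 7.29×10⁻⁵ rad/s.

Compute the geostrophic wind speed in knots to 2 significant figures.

Coriolis parameter at 80°S:
f = 2Ω sin φ = 2 × 7.29×10⁻⁵ × sin 80° = 1.44×10⁻⁴ s⁻¹
Height gradient: |∂Z/∂n| = 120 m / 290000 m = 4.14×10⁻⁴
On a pressure surface, geostrophic balance gives V_g = (g/f)|∂Z/∂n|:
V_g = 9.81 × 4.14×10⁻⁴ / 1.44×10⁻⁴ = 28.3 m/s
Converting: 28.3 m/s × 1.944 = 55 knots

55 knots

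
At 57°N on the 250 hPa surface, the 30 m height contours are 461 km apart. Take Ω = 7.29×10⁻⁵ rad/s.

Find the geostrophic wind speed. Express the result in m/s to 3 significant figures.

Coriolis parameter at 57°N:
f = 2Ω sin φ = 2 × 7.29×10⁻⁵ × sin 57° = 1.22×10⁻⁴ s⁻¹
Height gradient: |∂Z/∂n| = 30 m / 461000 m = 6.51×10⁻⁵
On a pressure surface, geostrophic balance gives V_g = (g/f)|∂Z/∂n|:
V_g = 9.81 × 6.51×10⁻⁵ / 1.22×10⁻⁴ = 5.22 m/s

5.22 m/s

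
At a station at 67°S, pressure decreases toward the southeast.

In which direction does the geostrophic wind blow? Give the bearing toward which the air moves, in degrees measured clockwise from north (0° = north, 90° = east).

The pressure-gradient force points toward the southeast (bearing 135°).
Geostrophic balance: in the Southern Hemisphere the Coriolis force deflects motion to the left, so the geostrophic wind blows 90° to the left of the pressure-gradient force (low pressure on the right).
Rotating 135° by 90° counterclockwise gives 045° — the wind blows toward the northeast.

045°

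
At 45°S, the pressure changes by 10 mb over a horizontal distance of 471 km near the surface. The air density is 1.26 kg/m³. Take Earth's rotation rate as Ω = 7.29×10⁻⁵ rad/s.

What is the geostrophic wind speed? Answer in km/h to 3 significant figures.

58.8 km/h

Coriolis parameter at 45°S:
f = 2Ω sin φ = 2 × 7.29×10⁻⁵ × sin 45° = 1.03×10⁻⁴ s⁻¹
Pressure gradient: |∂P/∂n| = 1000 Pa / 471000 m = 2.12×10⁻³ Pa/m
Geostrophic balance (pressure-gradient force = Coriolis force):
V_g = (1/(fρ)) |∂P/∂n| = 2.12×10⁻³ / (1.03×10⁻⁴ × 1.26) = 16.3 m/s
Converting: 16.3 m/s × 3.6 = 58.8 km/h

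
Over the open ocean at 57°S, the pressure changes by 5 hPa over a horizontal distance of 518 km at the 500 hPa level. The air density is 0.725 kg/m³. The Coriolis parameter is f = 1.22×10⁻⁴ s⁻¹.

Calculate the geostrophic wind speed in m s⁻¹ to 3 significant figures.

Pressure gradient: |∂P/∂n| = 500 Pa / 518000 m = 9.65×10⁻⁴ Pa/m
Geostrophic balance (pressure-gradient force = Coriolis force):
V_g = (1/(fρ)) |∂P/∂n| = 9.65×10⁻⁴ / (1.22×10⁻⁴ × 0.725) = 10.9 m/s

10.9 m s⁻¹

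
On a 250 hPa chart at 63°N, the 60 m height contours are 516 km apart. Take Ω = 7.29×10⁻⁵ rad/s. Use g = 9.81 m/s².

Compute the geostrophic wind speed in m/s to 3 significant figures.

8.78 m/s

Coriolis parameter at 63°N:
f = 2Ω sin φ = 2 × 7.29×10⁻⁵ × sin 63° = 1.30×10⁻⁴ s⁻¹
Height gradient: |∂Z/∂n| = 60 m / 516000 m = 1.16×10⁻⁴
On a pressure surface, geostrophic balance gives V_g = (g/f)|∂Z/∂n|:
V_g = 9.81 × 1.16×10⁻⁴ / 1.30×10⁻⁴ = 8.78 m/s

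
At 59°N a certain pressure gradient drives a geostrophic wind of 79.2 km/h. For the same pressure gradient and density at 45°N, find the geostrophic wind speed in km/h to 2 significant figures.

96 km/h

With the same pressure gradient and density, V_g ∝ 1/f ∝ 1/sin φ.
V₂ = V₁ · sin φ₁ / sin φ₂ = 79.2 × sin 59° / sin 45°
V₂ = 79.2 × 0.8572/0.7071 = 96 km/h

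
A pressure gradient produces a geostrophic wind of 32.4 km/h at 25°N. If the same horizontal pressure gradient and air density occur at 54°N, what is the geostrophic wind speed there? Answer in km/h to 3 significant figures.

With the same pressure gradient and density, V_g ∝ 1/f ∝ 1/sin φ.
V₂ = V₁ · sin φ₁ / sin φ₂ = 32.4 × sin 25° / sin 54°
V₂ = 32.4 × 0.4226/0.8090 = 16.9 km/h

16.9 km/h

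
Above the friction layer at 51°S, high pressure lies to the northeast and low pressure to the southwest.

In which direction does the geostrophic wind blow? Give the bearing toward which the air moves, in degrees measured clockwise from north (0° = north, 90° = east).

The pressure-gradient force points toward the southwest (bearing 225°).
Geostrophic balance: in the Southern Hemisphere the Coriolis force deflects motion to the left, so the geostrophic wind blows 90° to the left of the pressure-gradient force (low pressure on the right).
Rotating 225° by 90° counterclockwise gives 135° — the wind blows toward the southeast.

135°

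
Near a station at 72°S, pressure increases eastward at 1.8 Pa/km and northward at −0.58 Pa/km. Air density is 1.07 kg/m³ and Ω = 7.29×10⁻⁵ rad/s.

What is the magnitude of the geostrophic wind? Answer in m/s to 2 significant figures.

13 m/s

Coriolis parameter at 72°S:
f = 2Ω sin φ = 2 × 7.29×10⁻⁵ × sin 72° = 1.39×10⁻⁴ s⁻¹
In the Southern Hemisphere f is negative: f = −1.39×10⁻⁴ s⁻¹.
Component geostrophic relations (x east, y north):
u_g = −(1/(fρ)) ∂P/∂y,  v_g = (1/(fρ)) ∂P/∂x
u_g = −(−0.58×10⁻³)/(−1.39×10⁻⁴ × 1.07) = −3.91 m/s;  v_g = (1.8×10⁻³)/(−1.39×10⁻⁴ × 1.07) = −12.1 m/s
|V_g| = √(u_g² + v_g²) = 12.7 m/s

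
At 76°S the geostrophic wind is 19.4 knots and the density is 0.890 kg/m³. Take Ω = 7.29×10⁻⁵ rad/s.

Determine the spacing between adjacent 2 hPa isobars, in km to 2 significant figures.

Coriolis parameter at 76°S:
f = 2Ω sin φ = 2 × 7.29×10⁻⁵ × sin 76° = 1.41×10⁻⁴ s⁻¹
Wind speed in SI: 19.4 knots = 9.98 m/s
Geostrophic balance rearranged: |∂P/∂n| = f ρ V_g
|∂P/∂n| = 1.41×10⁻⁴ × 0.890 × 9.98 = 1.26×10⁻³ Pa/m
Isobar spacing: Δn = ΔP/|∂P/∂n| = 200 Pa / 1.26×10⁻³ Pa/m = 159162 m ≈ 160 km

160 km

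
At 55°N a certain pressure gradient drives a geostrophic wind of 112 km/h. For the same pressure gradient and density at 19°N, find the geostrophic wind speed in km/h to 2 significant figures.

280 km/h

With the same pressure gradient and density, V_g ∝ 1/f ∝ 1/sin φ.
V₂ = V₁ · sin φ₁ / sin φ₂ = 112 × sin 55° / sin 19°
V₂ = 112 × 0.8192/0.3256 = 280 km/h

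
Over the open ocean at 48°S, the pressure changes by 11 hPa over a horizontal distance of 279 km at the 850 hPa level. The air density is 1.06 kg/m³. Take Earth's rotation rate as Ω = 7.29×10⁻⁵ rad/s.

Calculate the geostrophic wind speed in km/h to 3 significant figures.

Coriolis parameter at 48°S:
f = 2Ω sin φ = 2 × 7.29×10⁻⁵ × sin 48° = 1.08×10⁻⁴ s⁻¹
Pressure gradient: |∂P/∂n| = 1100 Pa / 279000 m = 3.94×10⁻³ Pa/m
Geostrophic balance (pressure-gradient force = Coriolis force):
V_g = (1/(fρ)) |∂P/∂n| = 3.94×10⁻³ / (1.08×10⁻⁴ × 1.06) = 34.3 m/s
Converting: 34.3 m/s × 3.6 = 124 km/h

124 km/h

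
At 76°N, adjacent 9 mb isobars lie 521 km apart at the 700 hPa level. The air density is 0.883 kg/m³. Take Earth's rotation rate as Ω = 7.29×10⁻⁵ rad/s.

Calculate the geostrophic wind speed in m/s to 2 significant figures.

Coriolis parameter at 76°N:
f = 2Ω sin φ = 2 × 7.29×10⁻⁵ × sin 76° = 1.41×10⁻⁴ s⁻¹
Pressure gradient: |∂P/∂n| = 900 Pa / 521000 m = 1.73×10⁻³ Pa/m
Geostrophic balance (pressure-gradient force = Coriolis force):
V_g = (1/(fρ)) |∂P/∂n| = 1.73×10⁻³ / (1.41×10⁻⁴ × 0.883) = 13.8 m/s

14 m/s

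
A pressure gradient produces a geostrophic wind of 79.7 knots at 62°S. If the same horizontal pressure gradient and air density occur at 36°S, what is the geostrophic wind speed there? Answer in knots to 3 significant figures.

120 knots

With the same pressure gradient and density, V_g ∝ 1/f ∝ 1/sin φ.
V₂ = V₁ · sin φ₁ / sin φ₂ = 79.7 × sin 62° / sin 36°
V₂ = 79.7 × 0.8829/0.5878 = 120 knots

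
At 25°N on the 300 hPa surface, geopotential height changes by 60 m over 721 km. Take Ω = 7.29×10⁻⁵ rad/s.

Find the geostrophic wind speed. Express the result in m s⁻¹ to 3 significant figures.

13.2 m s⁻¹

Coriolis parameter at 25°N:
f = 2Ω sin φ = 2 × 7.29×10⁻⁵ × sin 25° = 6.16×10⁻⁵ s⁻¹
Height gradient: |∂Z/∂n| = 60 m / 721000 m = 8.32×10⁻⁵
On a pressure surface, geostrophic balance gives V_g = (g/f)|∂Z/∂n|:
V_g = 9.81 × 8.32×10⁻⁵ / 6.16×10⁻⁵ = 13.2 m/s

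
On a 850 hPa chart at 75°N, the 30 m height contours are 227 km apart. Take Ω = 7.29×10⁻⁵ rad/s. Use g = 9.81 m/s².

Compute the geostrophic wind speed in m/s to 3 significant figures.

9.21 m/s

Coriolis parameter at 75°N:
f = 2Ω sin φ = 2 × 7.29×10⁻⁵ × sin 75° = 1.41×10⁻⁴ s⁻¹
Height gradient: |∂Z/∂n| = 30 m / 227000 m = 1.32×10⁻⁴
On a pressure surface, geostrophic balance gives V_g = (g/f)|∂Z/∂n|:
V_g = 9.81 × 1.32×10⁻⁴ / 1.41×10⁻⁴ = 9.21 m/s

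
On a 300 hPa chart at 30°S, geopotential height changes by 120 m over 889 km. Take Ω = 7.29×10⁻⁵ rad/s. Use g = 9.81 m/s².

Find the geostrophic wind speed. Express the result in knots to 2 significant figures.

Coriolis parameter at 30°S:
f = 2Ω sin φ = 2 × 7.29×10⁻⁵ × sin 30° = 7.29×10⁻⁵ s⁻¹
Height gradient: |∂Z/∂n| = 120 m / 889000 m = 1.35×10⁻⁴
On a pressure surface, geostrophic balance gives V_g = (g/f)|∂Z/∂n|:
V_g = 9.81 × 1.35×10⁻⁴ / 7.29×10⁻⁵ = 18.2 m/s
Converting: 18.2 m/s × 1.944 = 35 knots

35 knots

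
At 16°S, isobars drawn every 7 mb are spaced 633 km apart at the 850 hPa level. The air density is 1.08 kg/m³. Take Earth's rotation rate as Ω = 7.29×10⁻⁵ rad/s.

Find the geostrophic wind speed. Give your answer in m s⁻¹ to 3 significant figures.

Coriolis parameter at 16°S:
f = 2Ω sin φ = 2 × 7.29×10⁻⁵ × sin 16° = 4.02×10⁻⁵ s⁻¹
Pressure gradient: |∂P/∂n| = 700 Pa / 633000 m = 1.11×10⁻³ Pa/m
Geostrophic balance (pressure-gradient force = Coriolis force):
V_g = (1/(fρ)) |∂P/∂n| = 1.11×10⁻³ / (4.02×10⁻⁵ × 1.08) = 25.5 m/s

25.5 m s⁻¹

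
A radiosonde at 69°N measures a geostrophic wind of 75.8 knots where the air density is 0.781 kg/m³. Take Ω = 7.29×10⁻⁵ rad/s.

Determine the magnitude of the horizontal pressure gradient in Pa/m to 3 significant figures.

Coriolis parameter at 69°N:
f = 2Ω sin φ = 2 × 7.29×10⁻⁵ × sin 69° = 1.36×10⁻⁴ s⁻¹
Wind speed in SI: 75.8 knots = 39.0 m/s
Geostrophic balance rearranged: |∂P/∂n| = f ρ V_g
|∂P/∂n| = 1.36×10⁻⁴ × 0.781 × 39.0 = 4.15×10⁻³ Pa/m

4.15×10⁻³ Pa/m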